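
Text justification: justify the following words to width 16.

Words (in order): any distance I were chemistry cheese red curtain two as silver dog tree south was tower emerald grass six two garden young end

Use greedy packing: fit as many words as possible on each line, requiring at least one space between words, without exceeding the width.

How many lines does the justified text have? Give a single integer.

Answer: 9

Derivation:
Line 1: ['any', 'distance', 'I'] (min_width=14, slack=2)
Line 2: ['were', 'chemistry'] (min_width=14, slack=2)
Line 3: ['cheese', 'red'] (min_width=10, slack=6)
Line 4: ['curtain', 'two', 'as'] (min_width=14, slack=2)
Line 5: ['silver', 'dog', 'tree'] (min_width=15, slack=1)
Line 6: ['south', 'was', 'tower'] (min_width=15, slack=1)
Line 7: ['emerald', 'grass'] (min_width=13, slack=3)
Line 8: ['six', 'two', 'garden'] (min_width=14, slack=2)
Line 9: ['young', 'end'] (min_width=9, slack=7)
Total lines: 9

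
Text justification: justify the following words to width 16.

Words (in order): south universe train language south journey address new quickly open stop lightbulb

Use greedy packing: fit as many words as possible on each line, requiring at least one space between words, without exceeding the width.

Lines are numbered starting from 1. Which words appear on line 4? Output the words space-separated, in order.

Answer: address new

Derivation:
Line 1: ['south', 'universe'] (min_width=14, slack=2)
Line 2: ['train', 'language'] (min_width=14, slack=2)
Line 3: ['south', 'journey'] (min_width=13, slack=3)
Line 4: ['address', 'new'] (min_width=11, slack=5)
Line 5: ['quickly', 'open'] (min_width=12, slack=4)
Line 6: ['stop', 'lightbulb'] (min_width=14, slack=2)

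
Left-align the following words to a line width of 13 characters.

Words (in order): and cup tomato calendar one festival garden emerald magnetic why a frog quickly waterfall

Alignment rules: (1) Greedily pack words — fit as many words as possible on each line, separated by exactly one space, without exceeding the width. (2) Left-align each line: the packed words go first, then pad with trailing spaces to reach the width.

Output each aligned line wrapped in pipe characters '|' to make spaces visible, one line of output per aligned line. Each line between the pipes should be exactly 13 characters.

Answer: |and cup      |
|tomato       |
|calendar one |
|festival     |
|garden       |
|emerald      |
|magnetic why |
|a frog       |
|quickly      |
|waterfall    |

Derivation:
Line 1: ['and', 'cup'] (min_width=7, slack=6)
Line 2: ['tomato'] (min_width=6, slack=7)
Line 3: ['calendar', 'one'] (min_width=12, slack=1)
Line 4: ['festival'] (min_width=8, slack=5)
Line 5: ['garden'] (min_width=6, slack=7)
Line 6: ['emerald'] (min_width=7, slack=6)
Line 7: ['magnetic', 'why'] (min_width=12, slack=1)
Line 8: ['a', 'frog'] (min_width=6, slack=7)
Line 9: ['quickly'] (min_width=7, slack=6)
Line 10: ['waterfall'] (min_width=9, slack=4)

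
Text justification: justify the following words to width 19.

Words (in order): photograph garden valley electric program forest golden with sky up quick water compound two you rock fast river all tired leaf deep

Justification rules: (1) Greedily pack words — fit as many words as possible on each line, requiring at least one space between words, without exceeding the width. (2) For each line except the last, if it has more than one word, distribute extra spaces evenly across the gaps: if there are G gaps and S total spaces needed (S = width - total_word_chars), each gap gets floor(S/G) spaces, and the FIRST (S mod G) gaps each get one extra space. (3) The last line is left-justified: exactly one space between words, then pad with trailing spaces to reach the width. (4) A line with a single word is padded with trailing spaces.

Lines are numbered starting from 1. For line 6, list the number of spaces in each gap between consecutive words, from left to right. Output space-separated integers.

Line 1: ['photograph', 'garden'] (min_width=17, slack=2)
Line 2: ['valley', 'electric'] (min_width=15, slack=4)
Line 3: ['program', 'forest'] (min_width=14, slack=5)
Line 4: ['golden', 'with', 'sky', 'up'] (min_width=18, slack=1)
Line 5: ['quick', 'water'] (min_width=11, slack=8)
Line 6: ['compound', 'two', 'you'] (min_width=16, slack=3)
Line 7: ['rock', 'fast', 'river', 'all'] (min_width=19, slack=0)
Line 8: ['tired', 'leaf', 'deep'] (min_width=15, slack=4)

Answer: 3 2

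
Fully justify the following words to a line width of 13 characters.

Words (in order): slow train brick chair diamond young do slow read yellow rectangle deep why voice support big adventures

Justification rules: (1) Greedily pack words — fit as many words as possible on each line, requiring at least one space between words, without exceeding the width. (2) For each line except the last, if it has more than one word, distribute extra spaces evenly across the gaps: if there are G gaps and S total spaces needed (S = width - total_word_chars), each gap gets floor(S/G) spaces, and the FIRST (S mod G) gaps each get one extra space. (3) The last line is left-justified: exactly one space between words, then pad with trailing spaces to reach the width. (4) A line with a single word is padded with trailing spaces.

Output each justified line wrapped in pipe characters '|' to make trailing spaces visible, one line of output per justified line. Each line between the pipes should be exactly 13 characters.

Answer: |slow    train|
|brick   chair|
|diamond young|
|do  slow read|
|yellow       |
|rectangle    |
|deep      why|
|voice support|
|big          |
|adventures   |

Derivation:
Line 1: ['slow', 'train'] (min_width=10, slack=3)
Line 2: ['brick', 'chair'] (min_width=11, slack=2)
Line 3: ['diamond', 'young'] (min_width=13, slack=0)
Line 4: ['do', 'slow', 'read'] (min_width=12, slack=1)
Line 5: ['yellow'] (min_width=6, slack=7)
Line 6: ['rectangle'] (min_width=9, slack=4)
Line 7: ['deep', 'why'] (min_width=8, slack=5)
Line 8: ['voice', 'support'] (min_width=13, slack=0)
Line 9: ['big'] (min_width=3, slack=10)
Line 10: ['adventures'] (min_width=10, slack=3)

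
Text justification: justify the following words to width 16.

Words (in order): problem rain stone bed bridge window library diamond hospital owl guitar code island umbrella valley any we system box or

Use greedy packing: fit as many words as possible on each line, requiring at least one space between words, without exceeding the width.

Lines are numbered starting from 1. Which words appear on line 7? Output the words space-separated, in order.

Answer: valley any we

Derivation:
Line 1: ['problem', 'rain'] (min_width=12, slack=4)
Line 2: ['stone', 'bed', 'bridge'] (min_width=16, slack=0)
Line 3: ['window', 'library'] (min_width=14, slack=2)
Line 4: ['diamond', 'hospital'] (min_width=16, slack=0)
Line 5: ['owl', 'guitar', 'code'] (min_width=15, slack=1)
Line 6: ['island', 'umbrella'] (min_width=15, slack=1)
Line 7: ['valley', 'any', 'we'] (min_width=13, slack=3)
Line 8: ['system', 'box', 'or'] (min_width=13, slack=3)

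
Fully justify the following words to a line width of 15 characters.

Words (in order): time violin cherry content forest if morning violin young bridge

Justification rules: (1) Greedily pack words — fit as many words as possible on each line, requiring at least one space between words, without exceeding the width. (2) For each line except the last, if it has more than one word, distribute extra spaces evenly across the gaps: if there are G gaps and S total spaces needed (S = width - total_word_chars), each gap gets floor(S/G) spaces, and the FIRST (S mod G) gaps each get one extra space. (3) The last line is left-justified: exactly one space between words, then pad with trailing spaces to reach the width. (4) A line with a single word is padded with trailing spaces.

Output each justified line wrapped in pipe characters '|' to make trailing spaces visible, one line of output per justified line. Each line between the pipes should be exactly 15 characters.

Line 1: ['time', 'violin'] (min_width=11, slack=4)
Line 2: ['cherry', 'content'] (min_width=14, slack=1)
Line 3: ['forest', 'if'] (min_width=9, slack=6)
Line 4: ['morning', 'violin'] (min_width=14, slack=1)
Line 5: ['young', 'bridge'] (min_width=12, slack=3)

Answer: |time     violin|
|cherry  content|
|forest       if|
|morning  violin|
|young bridge   |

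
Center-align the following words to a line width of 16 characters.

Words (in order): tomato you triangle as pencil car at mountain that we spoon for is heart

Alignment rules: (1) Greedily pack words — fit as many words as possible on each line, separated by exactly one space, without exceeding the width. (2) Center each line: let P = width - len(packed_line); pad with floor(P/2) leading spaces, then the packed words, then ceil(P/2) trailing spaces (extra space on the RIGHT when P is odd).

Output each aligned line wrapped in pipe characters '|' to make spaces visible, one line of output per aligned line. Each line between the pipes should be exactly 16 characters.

Line 1: ['tomato', 'you'] (min_width=10, slack=6)
Line 2: ['triangle', 'as'] (min_width=11, slack=5)
Line 3: ['pencil', 'car', 'at'] (min_width=13, slack=3)
Line 4: ['mountain', 'that', 'we'] (min_width=16, slack=0)
Line 5: ['spoon', 'for', 'is'] (min_width=12, slack=4)
Line 6: ['heart'] (min_width=5, slack=11)

Answer: |   tomato you   |
|  triangle as   |
| pencil car at  |
|mountain that we|
|  spoon for is  |
|     heart      |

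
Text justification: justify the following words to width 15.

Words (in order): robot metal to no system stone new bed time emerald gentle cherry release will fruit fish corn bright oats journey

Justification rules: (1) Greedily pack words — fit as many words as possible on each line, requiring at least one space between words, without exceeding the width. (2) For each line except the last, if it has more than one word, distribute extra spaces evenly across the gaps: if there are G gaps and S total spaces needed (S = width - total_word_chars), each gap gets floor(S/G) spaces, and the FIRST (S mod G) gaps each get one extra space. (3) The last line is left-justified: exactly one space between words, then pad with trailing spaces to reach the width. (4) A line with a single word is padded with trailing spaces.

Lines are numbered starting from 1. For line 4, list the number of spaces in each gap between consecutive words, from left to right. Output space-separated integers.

Answer: 2

Derivation:
Line 1: ['robot', 'metal', 'to'] (min_width=14, slack=1)
Line 2: ['no', 'system', 'stone'] (min_width=15, slack=0)
Line 3: ['new', 'bed', 'time'] (min_width=12, slack=3)
Line 4: ['emerald', 'gentle'] (min_width=14, slack=1)
Line 5: ['cherry', 'release'] (min_width=14, slack=1)
Line 6: ['will', 'fruit', 'fish'] (min_width=15, slack=0)
Line 7: ['corn', 'bright'] (min_width=11, slack=4)
Line 8: ['oats', 'journey'] (min_width=12, slack=3)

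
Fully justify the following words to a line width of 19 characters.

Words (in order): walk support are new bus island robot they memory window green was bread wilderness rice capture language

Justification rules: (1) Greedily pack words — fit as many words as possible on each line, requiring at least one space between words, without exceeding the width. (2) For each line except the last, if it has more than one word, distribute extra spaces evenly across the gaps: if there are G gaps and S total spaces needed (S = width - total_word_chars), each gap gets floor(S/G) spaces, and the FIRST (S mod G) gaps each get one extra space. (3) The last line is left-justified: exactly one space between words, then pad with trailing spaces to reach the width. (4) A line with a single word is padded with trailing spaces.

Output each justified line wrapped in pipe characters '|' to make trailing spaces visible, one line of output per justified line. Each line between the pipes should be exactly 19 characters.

Line 1: ['walk', 'support', 'are'] (min_width=16, slack=3)
Line 2: ['new', 'bus', 'island'] (min_width=14, slack=5)
Line 3: ['robot', 'they', 'memory'] (min_width=17, slack=2)
Line 4: ['window', 'green', 'was'] (min_width=16, slack=3)
Line 5: ['bread', 'wilderness'] (min_width=16, slack=3)
Line 6: ['rice', 'capture'] (min_width=12, slack=7)
Line 7: ['language'] (min_width=8, slack=11)

Answer: |walk   support  are|
|new    bus   island|
|robot  they  memory|
|window   green  was|
|bread    wilderness|
|rice        capture|
|language           |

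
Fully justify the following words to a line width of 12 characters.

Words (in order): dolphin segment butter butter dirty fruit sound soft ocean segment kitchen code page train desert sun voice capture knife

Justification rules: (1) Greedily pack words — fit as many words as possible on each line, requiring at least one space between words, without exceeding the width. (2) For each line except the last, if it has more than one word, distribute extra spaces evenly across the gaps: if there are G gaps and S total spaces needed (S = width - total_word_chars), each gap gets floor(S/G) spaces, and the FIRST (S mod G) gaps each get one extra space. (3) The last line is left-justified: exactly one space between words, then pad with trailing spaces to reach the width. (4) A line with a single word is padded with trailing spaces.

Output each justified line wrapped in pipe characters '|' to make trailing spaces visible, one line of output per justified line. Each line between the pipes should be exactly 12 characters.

Line 1: ['dolphin'] (min_width=7, slack=5)
Line 2: ['segment'] (min_width=7, slack=5)
Line 3: ['butter'] (min_width=6, slack=6)
Line 4: ['butter', 'dirty'] (min_width=12, slack=0)
Line 5: ['fruit', 'sound'] (min_width=11, slack=1)
Line 6: ['soft', 'ocean'] (min_width=10, slack=2)
Line 7: ['segment'] (min_width=7, slack=5)
Line 8: ['kitchen', 'code'] (min_width=12, slack=0)
Line 9: ['page', 'train'] (min_width=10, slack=2)
Line 10: ['desert', 'sun'] (min_width=10, slack=2)
Line 11: ['voice'] (min_width=5, slack=7)
Line 12: ['capture'] (min_width=7, slack=5)
Line 13: ['knife'] (min_width=5, slack=7)

Answer: |dolphin     |
|segment     |
|butter      |
|butter dirty|
|fruit  sound|
|soft   ocean|
|segment     |
|kitchen code|
|page   train|
|desert   sun|
|voice       |
|capture     |
|knife       |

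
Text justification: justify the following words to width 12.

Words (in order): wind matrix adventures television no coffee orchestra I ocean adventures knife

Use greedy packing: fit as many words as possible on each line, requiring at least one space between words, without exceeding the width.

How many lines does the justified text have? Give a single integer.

Line 1: ['wind', 'matrix'] (min_width=11, slack=1)
Line 2: ['adventures'] (min_width=10, slack=2)
Line 3: ['television'] (min_width=10, slack=2)
Line 4: ['no', 'coffee'] (min_width=9, slack=3)
Line 5: ['orchestra', 'I'] (min_width=11, slack=1)
Line 6: ['ocean'] (min_width=5, slack=7)
Line 7: ['adventures'] (min_width=10, slack=2)
Line 8: ['knife'] (min_width=5, slack=7)
Total lines: 8

Answer: 8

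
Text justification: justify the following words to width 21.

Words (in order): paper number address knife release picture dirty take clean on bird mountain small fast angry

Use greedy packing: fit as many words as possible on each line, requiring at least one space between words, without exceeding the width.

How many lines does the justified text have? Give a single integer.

Answer: 5

Derivation:
Line 1: ['paper', 'number', 'address'] (min_width=20, slack=1)
Line 2: ['knife', 'release', 'picture'] (min_width=21, slack=0)
Line 3: ['dirty', 'take', 'clean', 'on'] (min_width=19, slack=2)
Line 4: ['bird', 'mountain', 'small'] (min_width=19, slack=2)
Line 5: ['fast', 'angry'] (min_width=10, slack=11)
Total lines: 5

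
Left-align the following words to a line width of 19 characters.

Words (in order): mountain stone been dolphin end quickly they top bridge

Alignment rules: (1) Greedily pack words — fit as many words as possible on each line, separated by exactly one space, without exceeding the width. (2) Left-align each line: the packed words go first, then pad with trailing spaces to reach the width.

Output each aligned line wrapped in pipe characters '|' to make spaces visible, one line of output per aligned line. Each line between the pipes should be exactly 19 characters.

Line 1: ['mountain', 'stone', 'been'] (min_width=19, slack=0)
Line 2: ['dolphin', 'end', 'quickly'] (min_width=19, slack=0)
Line 3: ['they', 'top', 'bridge'] (min_width=15, slack=4)

Answer: |mountain stone been|
|dolphin end quickly|
|they top bridge    |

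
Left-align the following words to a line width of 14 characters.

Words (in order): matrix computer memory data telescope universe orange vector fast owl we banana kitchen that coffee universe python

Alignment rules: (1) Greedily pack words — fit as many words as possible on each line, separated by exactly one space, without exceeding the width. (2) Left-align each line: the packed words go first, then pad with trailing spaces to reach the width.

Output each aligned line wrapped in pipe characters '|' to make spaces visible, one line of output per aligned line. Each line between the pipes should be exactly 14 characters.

Line 1: ['matrix'] (min_width=6, slack=8)
Line 2: ['computer'] (min_width=8, slack=6)
Line 3: ['memory', 'data'] (min_width=11, slack=3)
Line 4: ['telescope'] (min_width=9, slack=5)
Line 5: ['universe'] (min_width=8, slack=6)
Line 6: ['orange', 'vector'] (min_width=13, slack=1)
Line 7: ['fast', 'owl', 'we'] (min_width=11, slack=3)
Line 8: ['banana', 'kitchen'] (min_width=14, slack=0)
Line 9: ['that', 'coffee'] (min_width=11, slack=3)
Line 10: ['universe'] (min_width=8, slack=6)
Line 11: ['python'] (min_width=6, slack=8)

Answer: |matrix        |
|computer      |
|memory data   |
|telescope     |
|universe      |
|orange vector |
|fast owl we   |
|banana kitchen|
|that coffee   |
|universe      |
|python        |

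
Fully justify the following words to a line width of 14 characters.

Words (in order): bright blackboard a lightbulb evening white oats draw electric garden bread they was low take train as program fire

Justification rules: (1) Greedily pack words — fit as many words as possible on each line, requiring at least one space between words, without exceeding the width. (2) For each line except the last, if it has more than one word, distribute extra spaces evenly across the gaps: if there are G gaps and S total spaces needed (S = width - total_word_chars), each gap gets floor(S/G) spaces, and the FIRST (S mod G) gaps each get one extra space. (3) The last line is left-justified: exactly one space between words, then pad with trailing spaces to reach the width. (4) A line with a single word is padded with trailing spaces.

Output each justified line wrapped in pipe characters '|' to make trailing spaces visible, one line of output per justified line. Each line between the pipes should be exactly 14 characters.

Answer: |bright        |
|blackboard   a|
|lightbulb     |
|evening  white|
|oats      draw|
|electric      |
|garden   bread|
|they  was  low|
|take  train as|
|program fire  |

Derivation:
Line 1: ['bright'] (min_width=6, slack=8)
Line 2: ['blackboard', 'a'] (min_width=12, slack=2)
Line 3: ['lightbulb'] (min_width=9, slack=5)
Line 4: ['evening', 'white'] (min_width=13, slack=1)
Line 5: ['oats', 'draw'] (min_width=9, slack=5)
Line 6: ['electric'] (min_width=8, slack=6)
Line 7: ['garden', 'bread'] (min_width=12, slack=2)
Line 8: ['they', 'was', 'low'] (min_width=12, slack=2)
Line 9: ['take', 'train', 'as'] (min_width=13, slack=1)
Line 10: ['program', 'fire'] (min_width=12, slack=2)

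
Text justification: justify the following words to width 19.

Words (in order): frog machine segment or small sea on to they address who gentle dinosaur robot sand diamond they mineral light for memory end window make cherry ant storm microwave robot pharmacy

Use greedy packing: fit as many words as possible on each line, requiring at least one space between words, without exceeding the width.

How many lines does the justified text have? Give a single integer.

Line 1: ['frog', 'machine'] (min_width=12, slack=7)
Line 2: ['segment', 'or', 'small'] (min_width=16, slack=3)
Line 3: ['sea', 'on', 'to', 'they'] (min_width=14, slack=5)
Line 4: ['address', 'who', 'gentle'] (min_width=18, slack=1)
Line 5: ['dinosaur', 'robot', 'sand'] (min_width=19, slack=0)
Line 6: ['diamond', 'they'] (min_width=12, slack=7)
Line 7: ['mineral', 'light', 'for'] (min_width=17, slack=2)
Line 8: ['memory', 'end', 'window'] (min_width=17, slack=2)
Line 9: ['make', 'cherry', 'ant'] (min_width=15, slack=4)
Line 10: ['storm', 'microwave'] (min_width=15, slack=4)
Line 11: ['robot', 'pharmacy'] (min_width=14, slack=5)
Total lines: 11

Answer: 11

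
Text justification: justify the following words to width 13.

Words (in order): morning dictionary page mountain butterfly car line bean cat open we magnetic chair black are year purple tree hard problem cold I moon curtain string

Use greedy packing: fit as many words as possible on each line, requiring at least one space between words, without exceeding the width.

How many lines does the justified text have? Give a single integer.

Answer: 14

Derivation:
Line 1: ['morning'] (min_width=7, slack=6)
Line 2: ['dictionary'] (min_width=10, slack=3)
Line 3: ['page', 'mountain'] (min_width=13, slack=0)
Line 4: ['butterfly', 'car'] (min_width=13, slack=0)
Line 5: ['line', 'bean', 'cat'] (min_width=13, slack=0)
Line 6: ['open', 'we'] (min_width=7, slack=6)
Line 7: ['magnetic'] (min_width=8, slack=5)
Line 8: ['chair', 'black'] (min_width=11, slack=2)
Line 9: ['are', 'year'] (min_width=8, slack=5)
Line 10: ['purple', 'tree'] (min_width=11, slack=2)
Line 11: ['hard', 'problem'] (min_width=12, slack=1)
Line 12: ['cold', 'I', 'moon'] (min_width=11, slack=2)
Line 13: ['curtain'] (min_width=7, slack=6)
Line 14: ['string'] (min_width=6, slack=7)
Total lines: 14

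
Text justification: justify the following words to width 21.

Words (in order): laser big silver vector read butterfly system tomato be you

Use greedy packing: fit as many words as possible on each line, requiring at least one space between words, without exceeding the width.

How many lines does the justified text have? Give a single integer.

Answer: 3

Derivation:
Line 1: ['laser', 'big', 'silver'] (min_width=16, slack=5)
Line 2: ['vector', 'read', 'butterfly'] (min_width=21, slack=0)
Line 3: ['system', 'tomato', 'be', 'you'] (min_width=20, slack=1)
Total lines: 3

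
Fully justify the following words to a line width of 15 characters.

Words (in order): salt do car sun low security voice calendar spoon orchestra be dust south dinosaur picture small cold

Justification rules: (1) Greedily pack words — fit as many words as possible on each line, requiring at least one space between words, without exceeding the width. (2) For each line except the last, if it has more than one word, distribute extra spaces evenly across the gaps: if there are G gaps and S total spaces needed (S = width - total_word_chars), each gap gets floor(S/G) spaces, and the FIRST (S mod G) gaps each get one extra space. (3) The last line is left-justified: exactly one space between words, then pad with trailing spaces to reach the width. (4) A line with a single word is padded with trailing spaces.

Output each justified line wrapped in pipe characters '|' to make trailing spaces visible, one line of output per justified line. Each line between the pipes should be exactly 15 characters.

Line 1: ['salt', 'do', 'car', 'sun'] (min_width=15, slack=0)
Line 2: ['low', 'security'] (min_width=12, slack=3)
Line 3: ['voice', 'calendar'] (min_width=14, slack=1)
Line 4: ['spoon', 'orchestra'] (min_width=15, slack=0)
Line 5: ['be', 'dust', 'south'] (min_width=13, slack=2)
Line 6: ['dinosaur'] (min_width=8, slack=7)
Line 7: ['picture', 'small'] (min_width=13, slack=2)
Line 8: ['cold'] (min_width=4, slack=11)

Answer: |salt do car sun|
|low    security|
|voice  calendar|
|spoon orchestra|
|be  dust  south|
|dinosaur       |
|picture   small|
|cold           |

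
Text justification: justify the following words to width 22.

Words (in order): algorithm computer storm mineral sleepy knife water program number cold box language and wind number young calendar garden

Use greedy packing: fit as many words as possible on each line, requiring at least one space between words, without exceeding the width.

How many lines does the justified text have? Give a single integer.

Answer: 7

Derivation:
Line 1: ['algorithm', 'computer'] (min_width=18, slack=4)
Line 2: ['storm', 'mineral', 'sleepy'] (min_width=20, slack=2)
Line 3: ['knife', 'water', 'program'] (min_width=19, slack=3)
Line 4: ['number', 'cold', 'box'] (min_width=15, slack=7)
Line 5: ['language', 'and', 'wind'] (min_width=17, slack=5)
Line 6: ['number', 'young', 'calendar'] (min_width=21, slack=1)
Line 7: ['garden'] (min_width=6, slack=16)
Total lines: 7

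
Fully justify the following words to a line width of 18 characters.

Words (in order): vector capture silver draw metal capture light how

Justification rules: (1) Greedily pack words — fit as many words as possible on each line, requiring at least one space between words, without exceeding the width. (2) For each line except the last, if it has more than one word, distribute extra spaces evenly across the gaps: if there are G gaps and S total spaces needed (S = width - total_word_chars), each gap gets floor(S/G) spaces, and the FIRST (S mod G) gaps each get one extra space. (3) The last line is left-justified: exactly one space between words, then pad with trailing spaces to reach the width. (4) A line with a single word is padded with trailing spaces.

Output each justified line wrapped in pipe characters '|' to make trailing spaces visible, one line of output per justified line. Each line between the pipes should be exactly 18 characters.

Answer: |vector     capture|
|silver  draw metal|
|capture light how |

Derivation:
Line 1: ['vector', 'capture'] (min_width=14, slack=4)
Line 2: ['silver', 'draw', 'metal'] (min_width=17, slack=1)
Line 3: ['capture', 'light', 'how'] (min_width=17, slack=1)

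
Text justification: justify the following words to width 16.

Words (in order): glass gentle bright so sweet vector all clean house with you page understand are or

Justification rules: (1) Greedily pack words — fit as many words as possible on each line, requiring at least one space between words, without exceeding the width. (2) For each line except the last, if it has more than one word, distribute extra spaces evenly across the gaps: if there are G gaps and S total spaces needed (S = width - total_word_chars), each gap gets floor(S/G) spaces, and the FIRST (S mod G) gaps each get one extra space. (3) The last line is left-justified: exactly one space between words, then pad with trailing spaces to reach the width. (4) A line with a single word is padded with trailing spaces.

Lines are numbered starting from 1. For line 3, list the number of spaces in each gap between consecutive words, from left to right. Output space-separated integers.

Answer: 1 1

Derivation:
Line 1: ['glass', 'gentle'] (min_width=12, slack=4)
Line 2: ['bright', 'so', 'sweet'] (min_width=15, slack=1)
Line 3: ['vector', 'all', 'clean'] (min_width=16, slack=0)
Line 4: ['house', 'with', 'you'] (min_width=14, slack=2)
Line 5: ['page', 'understand'] (min_width=15, slack=1)
Line 6: ['are', 'or'] (min_width=6, slack=10)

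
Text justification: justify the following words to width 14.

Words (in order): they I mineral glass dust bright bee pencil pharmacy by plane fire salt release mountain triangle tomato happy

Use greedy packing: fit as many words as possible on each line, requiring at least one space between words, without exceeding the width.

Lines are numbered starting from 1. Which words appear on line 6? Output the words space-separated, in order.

Answer: plane fire

Derivation:
Line 1: ['they', 'I', 'mineral'] (min_width=14, slack=0)
Line 2: ['glass', 'dust'] (min_width=10, slack=4)
Line 3: ['bright', 'bee'] (min_width=10, slack=4)
Line 4: ['pencil'] (min_width=6, slack=8)
Line 5: ['pharmacy', 'by'] (min_width=11, slack=3)
Line 6: ['plane', 'fire'] (min_width=10, slack=4)
Line 7: ['salt', 'release'] (min_width=12, slack=2)
Line 8: ['mountain'] (min_width=8, slack=6)
Line 9: ['triangle'] (min_width=8, slack=6)
Line 10: ['tomato', 'happy'] (min_width=12, slack=2)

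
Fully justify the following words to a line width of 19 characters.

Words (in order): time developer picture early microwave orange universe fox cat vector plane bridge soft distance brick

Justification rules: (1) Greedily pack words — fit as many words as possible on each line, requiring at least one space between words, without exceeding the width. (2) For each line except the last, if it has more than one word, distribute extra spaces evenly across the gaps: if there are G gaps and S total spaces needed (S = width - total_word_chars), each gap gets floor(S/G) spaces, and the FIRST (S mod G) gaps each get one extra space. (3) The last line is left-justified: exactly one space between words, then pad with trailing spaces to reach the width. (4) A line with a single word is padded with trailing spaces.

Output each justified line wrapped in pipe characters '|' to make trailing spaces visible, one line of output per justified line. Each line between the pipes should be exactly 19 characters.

Answer: |time      developer|
|picture       early|
|microwave    orange|
|universe   fox  cat|
|vector plane bridge|
|soft distance brick|

Derivation:
Line 1: ['time', 'developer'] (min_width=14, slack=5)
Line 2: ['picture', 'early'] (min_width=13, slack=6)
Line 3: ['microwave', 'orange'] (min_width=16, slack=3)
Line 4: ['universe', 'fox', 'cat'] (min_width=16, slack=3)
Line 5: ['vector', 'plane', 'bridge'] (min_width=19, slack=0)
Line 6: ['soft', 'distance', 'brick'] (min_width=19, slack=0)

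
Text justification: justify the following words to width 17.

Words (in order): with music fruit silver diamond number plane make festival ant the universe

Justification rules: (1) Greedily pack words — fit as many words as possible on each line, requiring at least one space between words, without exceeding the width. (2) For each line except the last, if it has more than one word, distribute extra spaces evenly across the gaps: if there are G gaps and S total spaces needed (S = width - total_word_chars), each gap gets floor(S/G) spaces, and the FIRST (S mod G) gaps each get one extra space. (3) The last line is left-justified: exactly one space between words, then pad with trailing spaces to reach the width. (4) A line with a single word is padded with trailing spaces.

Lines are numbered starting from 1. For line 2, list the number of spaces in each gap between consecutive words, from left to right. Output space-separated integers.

Line 1: ['with', 'music', 'fruit'] (min_width=16, slack=1)
Line 2: ['silver', 'diamond'] (min_width=14, slack=3)
Line 3: ['number', 'plane', 'make'] (min_width=17, slack=0)
Line 4: ['festival', 'ant', 'the'] (min_width=16, slack=1)
Line 5: ['universe'] (min_width=8, slack=9)

Answer: 4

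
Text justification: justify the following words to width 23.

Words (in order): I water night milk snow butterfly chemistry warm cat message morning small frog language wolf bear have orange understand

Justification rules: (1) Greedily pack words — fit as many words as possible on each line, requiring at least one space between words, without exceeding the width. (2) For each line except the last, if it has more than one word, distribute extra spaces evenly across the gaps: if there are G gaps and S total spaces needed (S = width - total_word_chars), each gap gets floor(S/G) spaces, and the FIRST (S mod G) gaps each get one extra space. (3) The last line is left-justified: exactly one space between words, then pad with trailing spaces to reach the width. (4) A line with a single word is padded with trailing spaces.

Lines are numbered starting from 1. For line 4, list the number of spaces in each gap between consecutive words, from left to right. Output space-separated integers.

Answer: 4 3

Derivation:
Line 1: ['I', 'water', 'night', 'milk', 'snow'] (min_width=23, slack=0)
Line 2: ['butterfly', 'chemistry'] (min_width=19, slack=4)
Line 3: ['warm', 'cat', 'message'] (min_width=16, slack=7)
Line 4: ['morning', 'small', 'frog'] (min_width=18, slack=5)
Line 5: ['language', 'wolf', 'bear', 'have'] (min_width=23, slack=0)
Line 6: ['orange', 'understand'] (min_width=17, slack=6)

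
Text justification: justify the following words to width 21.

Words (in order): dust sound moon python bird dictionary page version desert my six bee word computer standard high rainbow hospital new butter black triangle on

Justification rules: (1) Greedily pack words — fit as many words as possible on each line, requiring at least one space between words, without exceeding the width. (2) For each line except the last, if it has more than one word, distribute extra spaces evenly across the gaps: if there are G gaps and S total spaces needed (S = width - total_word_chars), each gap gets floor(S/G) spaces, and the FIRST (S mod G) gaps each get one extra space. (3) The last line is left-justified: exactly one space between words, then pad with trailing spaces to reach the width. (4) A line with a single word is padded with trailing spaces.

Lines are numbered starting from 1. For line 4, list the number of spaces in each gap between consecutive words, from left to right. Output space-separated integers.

Line 1: ['dust', 'sound', 'moon'] (min_width=15, slack=6)
Line 2: ['python', 'bird'] (min_width=11, slack=10)
Line 3: ['dictionary', 'page'] (min_width=15, slack=6)
Line 4: ['version', 'desert', 'my', 'six'] (min_width=21, slack=0)
Line 5: ['bee', 'word', 'computer'] (min_width=17, slack=4)
Line 6: ['standard', 'high', 'rainbow'] (min_width=21, slack=0)
Line 7: ['hospital', 'new', 'butter'] (min_width=19, slack=2)
Line 8: ['black', 'triangle', 'on'] (min_width=17, slack=4)

Answer: 1 1 1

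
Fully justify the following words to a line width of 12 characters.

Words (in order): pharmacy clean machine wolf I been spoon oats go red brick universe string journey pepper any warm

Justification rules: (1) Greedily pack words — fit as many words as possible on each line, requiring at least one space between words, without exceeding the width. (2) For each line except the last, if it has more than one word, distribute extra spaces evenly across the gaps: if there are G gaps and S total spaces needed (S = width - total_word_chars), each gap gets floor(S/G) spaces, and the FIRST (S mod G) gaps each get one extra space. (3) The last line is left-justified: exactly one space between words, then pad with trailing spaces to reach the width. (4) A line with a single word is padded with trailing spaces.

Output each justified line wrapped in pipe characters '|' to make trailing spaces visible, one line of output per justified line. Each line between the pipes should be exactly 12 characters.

Line 1: ['pharmacy'] (min_width=8, slack=4)
Line 2: ['clean'] (min_width=5, slack=7)
Line 3: ['machine', 'wolf'] (min_width=12, slack=0)
Line 4: ['I', 'been', 'spoon'] (min_width=12, slack=0)
Line 5: ['oats', 'go', 'red'] (min_width=11, slack=1)
Line 6: ['brick'] (min_width=5, slack=7)
Line 7: ['universe'] (min_width=8, slack=4)
Line 8: ['string'] (min_width=6, slack=6)
Line 9: ['journey'] (min_width=7, slack=5)
Line 10: ['pepper', 'any'] (min_width=10, slack=2)
Line 11: ['warm'] (min_width=4, slack=8)

Answer: |pharmacy    |
|clean       |
|machine wolf|
|I been spoon|
|oats  go red|
|brick       |
|universe    |
|string      |
|journey     |
|pepper   any|
|warm        |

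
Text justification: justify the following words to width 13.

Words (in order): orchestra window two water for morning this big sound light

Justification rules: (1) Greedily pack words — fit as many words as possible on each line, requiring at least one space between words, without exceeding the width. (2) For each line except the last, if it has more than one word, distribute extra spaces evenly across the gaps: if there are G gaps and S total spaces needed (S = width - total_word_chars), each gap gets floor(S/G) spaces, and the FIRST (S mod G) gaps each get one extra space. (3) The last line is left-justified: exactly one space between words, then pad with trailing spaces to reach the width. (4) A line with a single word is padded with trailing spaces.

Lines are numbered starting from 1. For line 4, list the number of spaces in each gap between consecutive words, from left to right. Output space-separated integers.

Answer: 2

Derivation:
Line 1: ['orchestra'] (min_width=9, slack=4)
Line 2: ['window', 'two'] (min_width=10, slack=3)
Line 3: ['water', 'for'] (min_width=9, slack=4)
Line 4: ['morning', 'this'] (min_width=12, slack=1)
Line 5: ['big', 'sound'] (min_width=9, slack=4)
Line 6: ['light'] (min_width=5, slack=8)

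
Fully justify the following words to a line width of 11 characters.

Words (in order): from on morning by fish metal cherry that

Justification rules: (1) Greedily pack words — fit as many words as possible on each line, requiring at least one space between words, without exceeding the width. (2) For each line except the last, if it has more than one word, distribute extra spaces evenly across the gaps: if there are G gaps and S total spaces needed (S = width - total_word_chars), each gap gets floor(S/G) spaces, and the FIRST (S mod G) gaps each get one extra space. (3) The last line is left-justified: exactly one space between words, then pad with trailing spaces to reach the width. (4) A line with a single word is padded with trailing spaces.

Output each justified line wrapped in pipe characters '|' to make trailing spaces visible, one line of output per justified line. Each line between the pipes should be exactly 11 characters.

Line 1: ['from', 'on'] (min_width=7, slack=4)
Line 2: ['morning', 'by'] (min_width=10, slack=1)
Line 3: ['fish', 'metal'] (min_width=10, slack=1)
Line 4: ['cherry', 'that'] (min_width=11, slack=0)

Answer: |from     on|
|morning  by|
|fish  metal|
|cherry that|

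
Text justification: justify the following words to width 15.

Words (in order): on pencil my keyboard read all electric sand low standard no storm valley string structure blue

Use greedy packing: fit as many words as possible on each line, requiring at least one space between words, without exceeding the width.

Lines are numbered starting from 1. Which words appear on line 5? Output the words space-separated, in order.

Answer: standard no

Derivation:
Line 1: ['on', 'pencil', 'my'] (min_width=12, slack=3)
Line 2: ['keyboard', 'read'] (min_width=13, slack=2)
Line 3: ['all', 'electric'] (min_width=12, slack=3)
Line 4: ['sand', 'low'] (min_width=8, slack=7)
Line 5: ['standard', 'no'] (min_width=11, slack=4)
Line 6: ['storm', 'valley'] (min_width=12, slack=3)
Line 7: ['string'] (min_width=6, slack=9)
Line 8: ['structure', 'blue'] (min_width=14, slack=1)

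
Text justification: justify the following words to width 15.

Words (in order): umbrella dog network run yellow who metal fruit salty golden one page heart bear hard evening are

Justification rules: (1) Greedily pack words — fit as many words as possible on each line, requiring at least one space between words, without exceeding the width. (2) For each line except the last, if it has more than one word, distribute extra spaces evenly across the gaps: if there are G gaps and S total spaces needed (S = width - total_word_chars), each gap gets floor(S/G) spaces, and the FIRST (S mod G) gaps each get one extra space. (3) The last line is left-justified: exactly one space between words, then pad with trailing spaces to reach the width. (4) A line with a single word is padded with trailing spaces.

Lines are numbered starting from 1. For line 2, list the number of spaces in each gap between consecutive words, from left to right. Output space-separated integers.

Line 1: ['umbrella', 'dog'] (min_width=12, slack=3)
Line 2: ['network', 'run'] (min_width=11, slack=4)
Line 3: ['yellow', 'who'] (min_width=10, slack=5)
Line 4: ['metal', 'fruit'] (min_width=11, slack=4)
Line 5: ['salty', 'golden'] (min_width=12, slack=3)
Line 6: ['one', 'page', 'heart'] (min_width=14, slack=1)
Line 7: ['bear', 'hard'] (min_width=9, slack=6)
Line 8: ['evening', 'are'] (min_width=11, slack=4)

Answer: 5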